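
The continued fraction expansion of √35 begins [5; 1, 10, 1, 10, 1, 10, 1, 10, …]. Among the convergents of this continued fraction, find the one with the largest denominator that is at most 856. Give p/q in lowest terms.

a_0 = 5: 5/1  (≤ bound)
a_1 = 1: 6/1  (≤ bound)
a_2 = 10: 65/11  (≤ bound)
a_3 = 1: 71/12  (≤ bound)
a_4 = 10: 775/131  (≤ bound)
a_5 = 1: 846/143  (≤ bound)
a_6 = 10: 9235/1561  (> 856, stop)

846/143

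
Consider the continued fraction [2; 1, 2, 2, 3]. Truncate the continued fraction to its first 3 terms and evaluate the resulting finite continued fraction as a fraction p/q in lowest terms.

8/3

Start with 2.
1 + 1/(2/1) = 1 + 1/2 = 3/2
2 + 1/(3/2) = 2 + 2/3 = 8/3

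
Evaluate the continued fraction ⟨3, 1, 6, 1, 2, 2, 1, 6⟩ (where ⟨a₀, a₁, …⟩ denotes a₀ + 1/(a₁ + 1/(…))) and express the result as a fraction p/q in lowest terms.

Build up convergents one term at a time:
a_0 = 3: 3/1
a_1 = 1: 4/1
a_2 = 6: 27/7
a_3 = 1: 31/8
a_4 = 2: 89/23
a_5 = 2: 209/54
a_6 = 1: 298/77
a_7 = 6: 1997/516

1997/516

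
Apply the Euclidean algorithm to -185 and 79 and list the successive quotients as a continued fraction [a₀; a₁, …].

-185 = -3·79 + 52, so a_0 = -3
79 = 1·52 + 27, so a_1 = 1
52 = 1·27 + 25, so a_2 = 1
27 = 1·25 + 2, so a_3 = 1
25 = 12·2 + 1, so a_4 = 12
2 = 2·1 + 0, so a_5 = 2

[-3; 1, 1, 1, 12, 2]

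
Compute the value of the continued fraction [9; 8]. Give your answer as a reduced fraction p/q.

73/8

Start with 8.
9 + 1/(8/1) = 9 + 1/8 = 73/8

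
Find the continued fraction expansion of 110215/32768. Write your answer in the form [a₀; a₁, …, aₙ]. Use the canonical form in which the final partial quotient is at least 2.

Run the Euclidean algorithm, recording each quotient:
110215 = 3·32768 + 11911, so a_0 = 3
32768 = 2·11911 + 8946, so a_1 = 2
11911 = 1·8946 + 2965, so a_2 = 1
8946 = 3·2965 + 51, so a_3 = 3
2965 = 58·51 + 7, so a_4 = 58
51 = 7·7 + 2, so a_5 = 7
7 = 3·2 + 1, so a_6 = 3
2 = 2·1 + 0, so a_7 = 2

[3; 2, 1, 3, 58, 7, 3, 2]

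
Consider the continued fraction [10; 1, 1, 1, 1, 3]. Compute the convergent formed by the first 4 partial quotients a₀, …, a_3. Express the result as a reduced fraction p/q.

Starting at the tail and folding back:
Start with 1.
1 + 1/(1/1) = 1 + 1/1 = 2/1
1 + 1/(2/1) = 1 + 1/2 = 3/2
10 + 1/(3/2) = 10 + 2/3 = 32/3

32/3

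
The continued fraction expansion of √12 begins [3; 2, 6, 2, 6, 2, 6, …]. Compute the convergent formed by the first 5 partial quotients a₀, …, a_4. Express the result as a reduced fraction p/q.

Start with 6.
2 + 1/(6/1) = 2 + 1/6 = 13/6
6 + 1/(13/6) = 6 + 6/13 = 84/13
2 + 1/(84/13) = 2 + 13/84 = 181/84
3 + 1/(181/84) = 3 + 84/181 = 627/181

627/181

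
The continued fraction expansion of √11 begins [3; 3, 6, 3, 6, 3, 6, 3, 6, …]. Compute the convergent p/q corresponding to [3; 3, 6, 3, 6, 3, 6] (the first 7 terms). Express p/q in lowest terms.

Compute successive convergents:
a_0 = 3: 3/1
a_1 = 3: 10/3
a_2 = 6: 63/19
a_3 = 3: 199/60
a_4 = 6: 1257/379
a_5 = 3: 3970/1197
a_6 = 6: 25077/7561

25077/7561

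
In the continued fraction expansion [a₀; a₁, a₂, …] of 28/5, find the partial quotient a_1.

28 = 5·5 + 3, so a_0 = 5
5 = 1·3 + 2, so a_1 = 1

1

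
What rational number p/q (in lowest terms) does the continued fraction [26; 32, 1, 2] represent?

Start with 2.
1 + 1/(2/1) = 1 + 1/2 = 3/2
32 + 1/(3/2) = 32 + 2/3 = 98/3
26 + 1/(98/3) = 26 + 3/98 = 2551/98

2551/98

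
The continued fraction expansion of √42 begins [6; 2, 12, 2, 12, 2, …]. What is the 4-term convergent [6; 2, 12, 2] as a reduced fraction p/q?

337/52

Build up convergents one term at a time:
a_0 = 6: 6/1
a_1 = 2: 13/2
a_2 = 12: 162/25
a_3 = 2: 337/52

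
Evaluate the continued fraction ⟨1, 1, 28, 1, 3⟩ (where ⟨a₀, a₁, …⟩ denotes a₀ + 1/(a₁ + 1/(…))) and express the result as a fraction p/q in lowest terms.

Start with 3.
1 + 1/(3/1) = 1 + 1/3 = 4/3
28 + 1/(4/3) = 28 + 3/4 = 115/4
1 + 1/(115/4) = 1 + 4/115 = 119/115
1 + 1/(119/115) = 1 + 115/119 = 234/119

234/119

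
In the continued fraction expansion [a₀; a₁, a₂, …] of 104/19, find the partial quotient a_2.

Run the Euclidean algorithm, recording each quotient:
104 = 5·19 + 9, so a_0 = 5
19 = 2·9 + 1, so a_1 = 2
9 = 9·1 + 0, so a_2 = 9

9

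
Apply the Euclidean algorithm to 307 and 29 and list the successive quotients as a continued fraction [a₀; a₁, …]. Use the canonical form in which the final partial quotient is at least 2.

⌊307/29⌋ = 10, remainder 17
⌊29/17⌋ = 1, remainder 12
⌊17/12⌋ = 1, remainder 5
⌊12/5⌋ = 2, remainder 2
⌊5/2⌋ = 2, remainder 1
⌊2/1⌋ = 2, remainder 0

[10; 1, 1, 2, 2, 2]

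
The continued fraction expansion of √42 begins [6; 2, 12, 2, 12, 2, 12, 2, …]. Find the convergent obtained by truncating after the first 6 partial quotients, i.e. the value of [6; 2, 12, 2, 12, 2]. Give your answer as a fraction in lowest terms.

8749/1350

a_0 = 6: 6/1
a_1 = 2: 13/2
a_2 = 12: 162/25
a_3 = 2: 337/52
a_4 = 12: 4206/649
a_5 = 2: 8749/1350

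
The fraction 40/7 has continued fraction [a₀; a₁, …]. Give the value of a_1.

1

40 = 5·7 + 5, so a_0 = 5
7 = 1·5 + 2, so a_1 = 1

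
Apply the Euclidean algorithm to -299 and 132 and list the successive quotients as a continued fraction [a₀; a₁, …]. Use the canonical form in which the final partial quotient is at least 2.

[-3; 1, 2, 1, 3, 2, 1, 2]

⌊-299/132⌋ = -3, remainder 97
⌊132/97⌋ = 1, remainder 35
⌊97/35⌋ = 2, remainder 27
⌊35/27⌋ = 1, remainder 8
⌊27/8⌋ = 3, remainder 3
⌊8/3⌋ = 2, remainder 2
⌊3/2⌋ = 1, remainder 1
⌊2/1⌋ = 2, remainder 0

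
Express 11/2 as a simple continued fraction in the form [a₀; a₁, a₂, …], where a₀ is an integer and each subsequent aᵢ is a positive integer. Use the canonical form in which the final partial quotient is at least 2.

[5; 2]

Repeatedly divide and take the remainder:
⌊11/2⌋ = 5, remainder 1
⌊2/1⌋ = 2, remainder 0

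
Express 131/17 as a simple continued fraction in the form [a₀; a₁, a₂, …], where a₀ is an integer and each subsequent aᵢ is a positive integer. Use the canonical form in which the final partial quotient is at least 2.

131 = 7·17 + 12, so a_0 = 7
17 = 1·12 + 5, so a_1 = 1
12 = 2·5 + 2, so a_2 = 2
5 = 2·2 + 1, so a_3 = 2
2 = 2·1 + 0, so a_4 = 2

[7; 1, 2, 2, 2]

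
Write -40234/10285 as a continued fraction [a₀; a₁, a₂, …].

[-4; 11, 2, 1, 5, 3, 1, 12]

⌊-40234/10285⌋ = -4, remainder 906
⌊10285/906⌋ = 11, remainder 319
⌊906/319⌋ = 2, remainder 268
⌊319/268⌋ = 1, remainder 51
⌊268/51⌋ = 5, remainder 13
⌊51/13⌋ = 3, remainder 12
⌊13/12⌋ = 1, remainder 1
⌊12/1⌋ = 12, remainder 0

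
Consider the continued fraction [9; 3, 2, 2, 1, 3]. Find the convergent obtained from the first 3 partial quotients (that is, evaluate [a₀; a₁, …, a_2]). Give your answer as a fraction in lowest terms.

65/7

a_0 = 9: 9/1
a_1 = 3: 28/3
a_2 = 2: 65/7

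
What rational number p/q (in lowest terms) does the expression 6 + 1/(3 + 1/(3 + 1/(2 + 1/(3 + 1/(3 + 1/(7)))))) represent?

11971/1899

Use the convergent recurrence hₖ = aₖ·hₖ₋₁ + hₖ₋₂ (and likewise for the denominators kₖ):
a_0 = 6: 6/1
a_1 = 3: 19/3
a_2 = 3: 63/10
a_3 = 2: 145/23
a_4 = 3: 498/79
a_5 = 3: 1639/260
a_6 = 7: 11971/1899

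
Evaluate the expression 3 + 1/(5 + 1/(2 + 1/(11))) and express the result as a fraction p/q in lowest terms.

Work from the innermost term outward:
Start with 11.
2 + 1/(11/1) = 2 + 1/11 = 23/11
5 + 1/(23/11) = 5 + 11/23 = 126/23
3 + 1/(126/23) = 3 + 23/126 = 401/126

401/126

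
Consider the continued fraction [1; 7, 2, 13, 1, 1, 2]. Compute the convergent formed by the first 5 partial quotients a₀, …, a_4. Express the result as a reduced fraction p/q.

Collapse the nested fraction from the inside out:
Start with 1.
13 + 1/(1/1) = 13 + 1/1 = 14/1
2 + 1/(14/1) = 2 + 1/14 = 29/14
7 + 1/(29/14) = 7 + 14/29 = 217/29
1 + 1/(217/29) = 1 + 29/217 = 246/217

246/217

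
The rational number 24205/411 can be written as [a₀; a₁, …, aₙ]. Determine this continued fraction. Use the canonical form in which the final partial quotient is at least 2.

Apply division with remainder until the remainder is 0:
24205 ÷ 411 → quotient 58, remainder 367
411 ÷ 367 → quotient 1, remainder 44
367 ÷ 44 → quotient 8, remainder 15
44 ÷ 15 → quotient 2, remainder 14
15 ÷ 14 → quotient 1, remainder 1
14 ÷ 1 → quotient 14, remainder 0

[58; 1, 8, 2, 1, 14]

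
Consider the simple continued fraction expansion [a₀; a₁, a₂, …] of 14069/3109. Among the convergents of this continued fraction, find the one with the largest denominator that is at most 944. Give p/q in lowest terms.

448/99

a_0 = 4: 4/1  (≤ bound)
a_1 = 1: 5/1  (≤ bound)
a_2 = 1: 9/2  (≤ bound)
a_3 = 9: 86/19  (≤ bound)
a_4 = 2: 181/40  (≤ bound)
a_5 = 2: 448/99  (≤ bound)
a_6 = 31: 14069/3109  (> 944, stop)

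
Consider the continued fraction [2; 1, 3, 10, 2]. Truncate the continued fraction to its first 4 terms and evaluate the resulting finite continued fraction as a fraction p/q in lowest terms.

a_0 = 2: 2/1
a_1 = 1: 3/1
a_2 = 3: 11/4
a_3 = 10: 113/41

113/41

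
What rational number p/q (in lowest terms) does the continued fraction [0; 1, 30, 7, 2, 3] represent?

1567/1619

Start with 3.
2 + 1/(3/1) = 2 + 1/3 = 7/3
7 + 1/(7/3) = 7 + 3/7 = 52/7
30 + 1/(52/7) = 30 + 7/52 = 1567/52
1 + 1/(1567/52) = 1 + 52/1567 = 1619/1567
0 + 1/(1619/1567) = 0 + 1567/1619 = 1567/1619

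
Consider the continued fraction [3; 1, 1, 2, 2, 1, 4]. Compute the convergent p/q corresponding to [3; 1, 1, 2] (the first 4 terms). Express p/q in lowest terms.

18/5

a_0 = 3: 3/1
a_1 = 1: 4/1
a_2 = 1: 7/2
a_3 = 2: 18/5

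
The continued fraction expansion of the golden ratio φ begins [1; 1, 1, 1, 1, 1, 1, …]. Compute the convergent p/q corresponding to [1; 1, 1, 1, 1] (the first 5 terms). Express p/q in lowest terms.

Collapse the nested fraction from the inside out:
Start with 1.
1 + 1/(1/1) = 1 + 1/1 = 2/1
1 + 1/(2/1) = 1 + 1/2 = 3/2
1 + 1/(3/2) = 1 + 2/3 = 5/3
1 + 1/(5/3) = 1 + 3/5 = 8/5

8/5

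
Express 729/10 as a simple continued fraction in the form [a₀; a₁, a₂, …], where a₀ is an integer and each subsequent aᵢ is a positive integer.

Apply division with remainder until the remainder is 0:
⌊729/10⌋ = 72, remainder 9
⌊10/9⌋ = 1, remainder 1
⌊9/1⌋ = 9, remainder 0

[72; 1, 9]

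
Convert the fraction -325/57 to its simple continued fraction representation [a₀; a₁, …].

[-6; 3, 2, 1, 5]

Repeatedly divide and take the remainder:
-325 = -6·57 + 17, so a_0 = -6
57 = 3·17 + 6, so a_1 = 3
17 = 2·6 + 5, so a_2 = 2
6 = 1·5 + 1, so a_3 = 1
5 = 5·1 + 0, so a_4 = 5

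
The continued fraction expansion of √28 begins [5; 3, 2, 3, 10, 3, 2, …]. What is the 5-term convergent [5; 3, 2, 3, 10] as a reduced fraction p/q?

1307/247

Start with 10.
3 + 1/(10/1) = 3 + 1/10 = 31/10
2 + 1/(31/10) = 2 + 10/31 = 72/31
3 + 1/(72/31) = 3 + 31/72 = 247/72
5 + 1/(247/72) = 5 + 72/247 = 1307/247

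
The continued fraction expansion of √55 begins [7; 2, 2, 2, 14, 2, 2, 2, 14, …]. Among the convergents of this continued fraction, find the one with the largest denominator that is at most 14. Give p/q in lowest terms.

a_0 = 7: 7/1  (≤ bound)
a_1 = 2: 15/2  (≤ bound)
a_2 = 2: 37/5  (≤ bound)
a_3 = 2: 89/12  (≤ bound)
a_4 = 14: 1283/173  (> 14, stop)

89/12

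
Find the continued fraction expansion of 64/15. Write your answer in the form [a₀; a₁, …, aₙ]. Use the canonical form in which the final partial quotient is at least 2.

Repeatedly divide and take the remainder:
⌊64/15⌋ = 4, remainder 4
⌊15/4⌋ = 3, remainder 3
⌊4/3⌋ = 1, remainder 1
⌊3/1⌋ = 3, remainder 0

[4; 3, 1, 3]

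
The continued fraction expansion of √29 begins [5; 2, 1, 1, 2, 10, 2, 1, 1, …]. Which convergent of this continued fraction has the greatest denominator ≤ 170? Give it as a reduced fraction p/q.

727/135

List convergents until the denominator exceeds the bound:
a_0 = 5: 5/1  (≤ bound)
a_1 = 2: 11/2  (≤ bound)
a_2 = 1: 16/3  (≤ bound)
a_3 = 1: 27/5  (≤ bound)
a_4 = 2: 70/13  (≤ bound)
a_5 = 10: 727/135  (≤ bound)
a_6 = 2: 1524/283  (> 170, stop)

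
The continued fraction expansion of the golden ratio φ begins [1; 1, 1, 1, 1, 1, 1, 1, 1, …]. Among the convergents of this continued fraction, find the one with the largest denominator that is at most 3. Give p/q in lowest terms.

List convergents until the denominator exceeds the bound:
a_0 = 1: 1/1  (≤ bound)
a_1 = 1: 2/1  (≤ bound)
a_2 = 1: 3/2  (≤ bound)
a_3 = 1: 5/3  (≤ bound)
a_4 = 1: 8/5  (> 3, stop)

5/3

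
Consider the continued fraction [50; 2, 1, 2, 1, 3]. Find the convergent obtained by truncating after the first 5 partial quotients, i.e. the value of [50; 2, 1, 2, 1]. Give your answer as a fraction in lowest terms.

554/11

Start with 1.
2 + 1/(1/1) = 2 + 1/1 = 3/1
1 + 1/(3/1) = 1 + 1/3 = 4/3
2 + 1/(4/3) = 2 + 3/4 = 11/4
50 + 1/(11/4) = 50 + 4/11 = 554/11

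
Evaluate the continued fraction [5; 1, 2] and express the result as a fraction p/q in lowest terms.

Start with 2.
1 + 1/(2/1) = 1 + 1/2 = 3/2
5 + 1/(3/2) = 5 + 2/3 = 17/3

17/3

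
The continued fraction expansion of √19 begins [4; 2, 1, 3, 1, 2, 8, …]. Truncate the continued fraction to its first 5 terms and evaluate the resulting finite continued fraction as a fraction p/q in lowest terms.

61/14

Build up convergents one term at a time:
a_0 = 4: 4/1
a_1 = 2: 9/2
a_2 = 1: 13/3
a_3 = 3: 48/11
a_4 = 1: 61/14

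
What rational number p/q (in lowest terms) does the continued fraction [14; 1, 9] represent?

a_0 = 14: 14/1
a_1 = 1: 15/1
a_2 = 9: 149/10

149/10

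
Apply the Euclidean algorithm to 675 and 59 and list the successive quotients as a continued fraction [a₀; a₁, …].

[11; 2, 3, 1, 2, 2]

675 ÷ 59 → quotient 11, remainder 26
59 ÷ 26 → quotient 2, remainder 7
26 ÷ 7 → quotient 3, remainder 5
7 ÷ 5 → quotient 1, remainder 2
5 ÷ 2 → quotient 2, remainder 1
2 ÷ 1 → quotient 2, remainder 0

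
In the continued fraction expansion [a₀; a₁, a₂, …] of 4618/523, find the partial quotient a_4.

7

Run the Euclidean algorithm, recording each quotient:
4618 = 8·523 + 434, so a_0 = 8
523 = 1·434 + 89, so a_1 = 1
434 = 4·89 + 78, so a_2 = 4
89 = 1·78 + 11, so a_3 = 1
78 = 7·11 + 1, so a_4 = 7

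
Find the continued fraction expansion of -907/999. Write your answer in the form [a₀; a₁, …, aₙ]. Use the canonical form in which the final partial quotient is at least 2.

[-1; 10, 1, 6, 13]

Run the Euclidean algorithm, recording each quotient:
-907 = -1·999 + 92, so a_0 = -1
999 = 10·92 + 79, so a_1 = 10
92 = 1·79 + 13, so a_2 = 1
79 = 6·13 + 1, so a_3 = 6
13 = 13·1 + 0, so a_4 = 13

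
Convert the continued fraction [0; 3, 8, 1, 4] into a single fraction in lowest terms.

44/137

Starting at the tail and folding back:
Start with 4.
1 + 1/(4/1) = 1 + 1/4 = 5/4
8 + 1/(5/4) = 8 + 4/5 = 44/5
3 + 1/(44/5) = 3 + 5/44 = 137/44
0 + 1/(137/44) = 0 + 44/137 = 44/137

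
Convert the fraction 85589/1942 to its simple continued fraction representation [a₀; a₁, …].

[44; 13, 1, 3, 2, 2, 6]

Run the Euclidean algorithm, recording each quotient:
85589 = 44·1942 + 141, so a_0 = 44
1942 = 13·141 + 109, so a_1 = 13
141 = 1·109 + 32, so a_2 = 1
109 = 3·32 + 13, so a_3 = 3
32 = 2·13 + 6, so a_4 = 2
13 = 2·6 + 1, so a_5 = 2
6 = 6·1 + 0, so a_6 = 6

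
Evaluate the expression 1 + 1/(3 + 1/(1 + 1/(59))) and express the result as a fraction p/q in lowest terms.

299/239

a_0 = 1: 1/1
a_1 = 3: 4/3
a_2 = 1: 5/4
a_3 = 59: 299/239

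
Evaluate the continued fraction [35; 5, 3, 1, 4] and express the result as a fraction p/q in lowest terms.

3519/100

a_0 = 35: 35/1
a_1 = 5: 176/5
a_2 = 3: 563/16
a_3 = 1: 739/21
a_4 = 4: 3519/100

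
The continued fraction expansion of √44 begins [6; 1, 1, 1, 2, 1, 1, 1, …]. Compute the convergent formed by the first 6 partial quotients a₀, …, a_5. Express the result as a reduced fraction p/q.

73/11

Build up convergents one term at a time:
a_0 = 6: 6/1
a_1 = 1: 7/1
a_2 = 1: 13/2
a_3 = 1: 20/3
a_4 = 2: 53/8
a_5 = 1: 73/11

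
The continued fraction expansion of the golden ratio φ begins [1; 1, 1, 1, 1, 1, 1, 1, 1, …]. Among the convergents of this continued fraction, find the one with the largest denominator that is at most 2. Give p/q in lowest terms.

3/2

a_0 = 1: 1/1  (≤ bound)
a_1 = 1: 2/1  (≤ bound)
a_2 = 1: 3/2  (≤ bound)
a_3 = 1: 5/3  (> 2, stop)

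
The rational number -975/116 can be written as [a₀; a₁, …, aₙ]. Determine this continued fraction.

[-9; 1, 1, 2, 7, 3]

-975 = -9·116 + 69, so a_0 = -9
116 = 1·69 + 47, so a_1 = 1
69 = 1·47 + 22, so a_2 = 1
47 = 2·22 + 3, so a_3 = 2
22 = 7·3 + 1, so a_4 = 7
3 = 3·1 + 0, so a_5 = 3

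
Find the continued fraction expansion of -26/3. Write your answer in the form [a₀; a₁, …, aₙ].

[-9; 3]

⌊-26/3⌋ = -9, remainder 1
⌊3/1⌋ = 3, remainder 0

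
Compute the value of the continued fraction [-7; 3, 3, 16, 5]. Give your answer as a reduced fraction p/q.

Work from the innermost term outward:
Start with 5.
16 + 1/(5/1) = 16 + 1/5 = 81/5
3 + 1/(81/5) = 3 + 5/81 = 248/81
3 + 1/(248/81) = 3 + 81/248 = 825/248
-7 + 1/(825/248) = -7 + 248/825 = -5527/825

-5527/825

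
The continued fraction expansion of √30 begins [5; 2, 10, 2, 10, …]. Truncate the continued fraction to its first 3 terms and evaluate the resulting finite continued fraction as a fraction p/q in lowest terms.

a_0 = 5: 5/1
a_1 = 2: 11/2
a_2 = 10: 115/21

115/21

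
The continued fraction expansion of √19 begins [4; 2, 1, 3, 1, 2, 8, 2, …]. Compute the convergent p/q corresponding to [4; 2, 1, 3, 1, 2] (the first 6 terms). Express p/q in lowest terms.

170/39

a_0 = 4: 4/1
a_1 = 2: 9/2
a_2 = 1: 13/3
a_3 = 3: 48/11
a_4 = 1: 61/14
a_5 = 2: 170/39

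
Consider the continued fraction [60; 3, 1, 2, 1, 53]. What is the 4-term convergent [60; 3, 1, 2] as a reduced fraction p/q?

Work from the innermost term outward:
Start with 2.
1 + 1/(2/1) = 1 + 1/2 = 3/2
3 + 1/(3/2) = 3 + 2/3 = 11/3
60 + 1/(11/3) = 60 + 3/11 = 663/11

663/11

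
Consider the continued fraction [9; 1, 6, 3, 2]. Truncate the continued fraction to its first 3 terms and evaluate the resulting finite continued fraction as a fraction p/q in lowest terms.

Compute successive convergents:
a_0 = 9: 9/1
a_1 = 1: 10/1
a_2 = 6: 69/7

69/7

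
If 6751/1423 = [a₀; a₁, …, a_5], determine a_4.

⌊6751/1423⌋ = 4, remainder 1059
⌊1423/1059⌋ = 1, remainder 364
⌊1059/364⌋ = 2, remainder 331
⌊364/331⌋ = 1, remainder 33
⌊331/33⌋ = 10, remainder 1

10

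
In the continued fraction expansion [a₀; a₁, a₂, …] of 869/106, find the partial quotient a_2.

21

869 = 8·106 + 21, so a_0 = 8
106 = 5·21 + 1, so a_1 = 5
21 = 21·1 + 0, so a_2 = 21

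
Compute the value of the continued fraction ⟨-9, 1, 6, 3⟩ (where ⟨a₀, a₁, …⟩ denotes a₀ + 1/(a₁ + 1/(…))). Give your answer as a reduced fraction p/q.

-179/22

Collapse the nested fraction from the inside out:
Start with 3.
6 + 1/(3/1) = 6 + 1/3 = 19/3
1 + 1/(19/3) = 1 + 3/19 = 22/19
-9 + 1/(22/19) = -9 + 19/22 = -179/22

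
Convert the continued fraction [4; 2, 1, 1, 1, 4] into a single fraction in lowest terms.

Start with 4.
1 + 1/(4/1) = 1 + 1/4 = 5/4
1 + 1/(5/4) = 1 + 4/5 = 9/5
1 + 1/(9/5) = 1 + 5/9 = 14/9
2 + 1/(14/9) = 2 + 9/14 = 37/14
4 + 1/(37/14) = 4 + 14/37 = 162/37

162/37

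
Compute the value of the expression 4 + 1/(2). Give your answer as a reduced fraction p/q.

Use the convergent recurrence hₖ = aₖ·hₖ₋₁ + hₖ₋₂ (and likewise for the denominators kₖ):
a_0 = 4: 4/1
a_1 = 2: 9/2

9/2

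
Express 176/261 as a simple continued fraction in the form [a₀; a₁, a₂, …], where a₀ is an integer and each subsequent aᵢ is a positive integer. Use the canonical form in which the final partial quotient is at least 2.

⌊176/261⌋ = 0, remainder 176
⌊261/176⌋ = 1, remainder 85
⌊176/85⌋ = 2, remainder 6
⌊85/6⌋ = 14, remainder 1
⌊6/1⌋ = 6, remainder 0

[0; 1, 2, 14, 6]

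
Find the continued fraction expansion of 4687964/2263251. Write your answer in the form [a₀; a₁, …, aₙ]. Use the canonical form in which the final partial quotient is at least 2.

Apply division with remainder until the remainder is 0:
4687964 = 2·2263251 + 161462, so a_0 = 2
2263251 = 14·161462 + 2783, so a_1 = 14
161462 = 58·2783 + 48, so a_2 = 58
2783 = 57·48 + 47, so a_3 = 57
48 = 1·47 + 1, so a_4 = 1
47 = 47·1 + 0, so a_5 = 47

[2; 14, 58, 57, 1, 47]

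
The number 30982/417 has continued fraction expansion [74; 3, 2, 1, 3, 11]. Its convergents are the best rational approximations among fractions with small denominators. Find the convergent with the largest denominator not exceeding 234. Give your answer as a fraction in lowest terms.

a_0 = 74: 74/1  (≤ bound)
a_1 = 3: 223/3  (≤ bound)
a_2 = 2: 520/7  (≤ bound)
a_3 = 1: 743/10  (≤ bound)
a_4 = 3: 2749/37  (≤ bound)
a_5 = 11: 30982/417  (> 234, stop)

2749/37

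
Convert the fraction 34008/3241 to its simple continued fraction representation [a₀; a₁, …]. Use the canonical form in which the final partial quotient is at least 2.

[10; 2, 35, 1, 1, 22]

⌊34008/3241⌋ = 10, remainder 1598
⌊3241/1598⌋ = 2, remainder 45
⌊1598/45⌋ = 35, remainder 23
⌊45/23⌋ = 1, remainder 22
⌊23/22⌋ = 1, remainder 1
⌊22/1⌋ = 22, remainder 0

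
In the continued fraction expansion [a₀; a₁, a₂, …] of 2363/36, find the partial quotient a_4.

Repeatedly divide and take the remainder:
2363 ÷ 36 → quotient 65, remainder 23
36 ÷ 23 → quotient 1, remainder 13
23 ÷ 13 → quotient 1, remainder 10
13 ÷ 10 → quotient 1, remainder 3
10 ÷ 3 → quotient 3, remainder 1

3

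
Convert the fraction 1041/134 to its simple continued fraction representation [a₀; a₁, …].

⌊1041/134⌋ = 7, remainder 103
⌊134/103⌋ = 1, remainder 31
⌊103/31⌋ = 3, remainder 10
⌊31/10⌋ = 3, remainder 1
⌊10/1⌋ = 10, remainder 0

[7; 1, 3, 3, 10]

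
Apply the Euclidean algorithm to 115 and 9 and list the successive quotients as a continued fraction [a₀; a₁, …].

[12; 1, 3, 2]

Apply division with remainder until the remainder is 0:
115 = 12·9 + 7, so a_0 = 12
9 = 1·7 + 2, so a_1 = 1
7 = 3·2 + 1, so a_2 = 3
2 = 2·1 + 0, so a_3 = 2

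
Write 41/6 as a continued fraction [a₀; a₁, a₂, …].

[6; 1, 5]

Apply division with remainder until the remainder is 0:
41 = 6·6 + 5, so a_0 = 6
6 = 1·5 + 1, so a_1 = 1
5 = 5·1 + 0, so a_2 = 5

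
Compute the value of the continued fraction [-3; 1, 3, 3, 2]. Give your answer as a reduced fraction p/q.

-67/30

a_0 = -3: -3/1
a_1 = 1: -2/1
a_2 = 3: -9/4
a_3 = 3: -29/13
a_4 = 2: -67/30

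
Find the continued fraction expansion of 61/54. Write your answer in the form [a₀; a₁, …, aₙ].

61 = 1·54 + 7, so a_0 = 1
54 = 7·7 + 5, so a_1 = 7
7 = 1·5 + 2, so a_2 = 1
5 = 2·2 + 1, so a_3 = 2
2 = 2·1 + 0, so a_4 = 2

[1; 7, 1, 2, 2]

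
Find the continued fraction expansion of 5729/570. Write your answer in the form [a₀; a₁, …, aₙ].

Repeatedly divide and take the remainder:
5729 ÷ 570 → quotient 10, remainder 29
570 ÷ 29 → quotient 19, remainder 19
29 ÷ 19 → quotient 1, remainder 10
19 ÷ 10 → quotient 1, remainder 9
10 ÷ 9 → quotient 1, remainder 1
9 ÷ 1 → quotient 9, remainder 0

[10; 19, 1, 1, 1, 9]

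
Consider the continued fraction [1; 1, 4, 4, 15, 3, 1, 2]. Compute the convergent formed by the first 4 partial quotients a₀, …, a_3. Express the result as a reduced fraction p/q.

38/21

Starting at the tail and folding back:
Start with 4.
4 + 1/(4/1) = 4 + 1/4 = 17/4
1 + 1/(17/4) = 1 + 4/17 = 21/17
1 + 1/(21/17) = 1 + 17/21 = 38/21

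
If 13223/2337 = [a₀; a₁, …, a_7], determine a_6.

6

Run the Euclidean algorithm, recording each quotient:
13223 ÷ 2337 → quotient 5, remainder 1538
2337 ÷ 1538 → quotient 1, remainder 799
1538 ÷ 799 → quotient 1, remainder 739
799 ÷ 739 → quotient 1, remainder 60
739 ÷ 60 → quotient 12, remainder 19
60 ÷ 19 → quotient 3, remainder 3
19 ÷ 3 → quotient 6, remainder 1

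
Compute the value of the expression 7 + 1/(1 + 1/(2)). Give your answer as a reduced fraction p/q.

Work from the innermost term outward:
Start with 2.
1 + 1/(2/1) = 1 + 1/2 = 3/2
7 + 1/(3/2) = 7 + 2/3 = 23/3

23/3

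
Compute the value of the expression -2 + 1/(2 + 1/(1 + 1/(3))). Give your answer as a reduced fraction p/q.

Start with 3.
1 + 1/(3/1) = 1 + 1/3 = 4/3
2 + 1/(4/3) = 2 + 3/4 = 11/4
-2 + 1/(11/4) = -2 + 4/11 = -18/11

-18/11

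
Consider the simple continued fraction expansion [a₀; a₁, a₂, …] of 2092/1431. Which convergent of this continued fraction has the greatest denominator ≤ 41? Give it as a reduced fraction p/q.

19/13

a_0 = 1: 1/1  (≤ bound)
a_1 = 2: 3/2  (≤ bound)
a_2 = 6: 19/13  (≤ bound)
a_3 = 15: 288/197  (> 41, stop)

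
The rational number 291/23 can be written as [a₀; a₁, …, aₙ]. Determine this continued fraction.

291 ÷ 23 → quotient 12, remainder 15
23 ÷ 15 → quotient 1, remainder 8
15 ÷ 8 → quotient 1, remainder 7
8 ÷ 7 → quotient 1, remainder 1
7 ÷ 1 → quotient 7, remainder 0

[12; 1, 1, 1, 7]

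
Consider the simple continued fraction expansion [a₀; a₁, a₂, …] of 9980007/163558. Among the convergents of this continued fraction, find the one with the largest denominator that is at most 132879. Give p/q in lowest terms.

a_0 = 61: 61/1  (≤ bound)
a_1 = 55: 3356/55  (≤ bound)
a_2 = 11: 36977/606  (≤ bound)
a_3 = 3: 114287/1873  (≤ bound)
a_4 = 2: 265551/4352  (≤ bound)
a_5 = 5: 1442042/23633  (≤ bound)
a_6 = 1: 1707593/27985  (≤ bound)
a_7 = 5: 9980007/163558  (> 132879, stop)

1707593/27985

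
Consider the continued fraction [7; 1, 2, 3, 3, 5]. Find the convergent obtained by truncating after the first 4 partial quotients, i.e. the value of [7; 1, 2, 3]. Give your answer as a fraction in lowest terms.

77/10

Use the convergent recurrence hₖ = aₖ·hₖ₋₁ + hₖ₋₂ (and likewise for the denominators kₖ):
a_0 = 7: 7/1
a_1 = 1: 8/1
a_2 = 2: 23/3
a_3 = 3: 77/10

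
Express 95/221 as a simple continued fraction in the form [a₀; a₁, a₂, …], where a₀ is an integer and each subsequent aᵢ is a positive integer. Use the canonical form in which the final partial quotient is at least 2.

Run the Euclidean algorithm, recording each quotient:
⌊95/221⌋ = 0, remainder 95
⌊221/95⌋ = 2, remainder 31
⌊95/31⌋ = 3, remainder 2
⌊31/2⌋ = 15, remainder 1
⌊2/1⌋ = 2, remainder 0

[0; 2, 3, 15, 2]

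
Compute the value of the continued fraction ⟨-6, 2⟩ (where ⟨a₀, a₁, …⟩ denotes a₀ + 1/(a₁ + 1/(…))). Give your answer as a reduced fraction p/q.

-11/2

Start with 2.
-6 + 1/(2/1) = -6 + 1/2 = -11/2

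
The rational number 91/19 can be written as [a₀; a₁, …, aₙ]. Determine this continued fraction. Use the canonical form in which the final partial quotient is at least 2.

Apply division with remainder until the remainder is 0:
91 ÷ 19 → quotient 4, remainder 15
19 ÷ 15 → quotient 1, remainder 4
15 ÷ 4 → quotient 3, remainder 3
4 ÷ 3 → quotient 1, remainder 1
3 ÷ 1 → quotient 3, remainder 0

[4; 1, 3, 1, 3]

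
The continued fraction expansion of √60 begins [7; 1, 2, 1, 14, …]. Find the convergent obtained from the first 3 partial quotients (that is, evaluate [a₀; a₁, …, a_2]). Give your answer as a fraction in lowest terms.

Compute successive convergents:
a_0 = 7: 7/1
a_1 = 1: 8/1
a_2 = 2: 23/3

23/3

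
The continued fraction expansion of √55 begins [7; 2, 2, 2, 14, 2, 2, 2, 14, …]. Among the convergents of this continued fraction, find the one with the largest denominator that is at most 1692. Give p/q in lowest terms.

6593/889

a_0 = 7: 7/1  (≤ bound)
a_1 = 2: 15/2  (≤ bound)
a_2 = 2: 37/5  (≤ bound)
a_3 = 2: 89/12  (≤ bound)
a_4 = 14: 1283/173  (≤ bound)
a_5 = 2: 2655/358  (≤ bound)
a_6 = 2: 6593/889  (≤ bound)
a_7 = 2: 15841/2136  (> 1692, stop)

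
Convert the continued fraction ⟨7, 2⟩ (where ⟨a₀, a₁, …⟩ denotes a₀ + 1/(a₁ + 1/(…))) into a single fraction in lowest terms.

Starting at the tail and folding back:
Start with 2.
7 + 1/(2/1) = 7 + 1/2 = 15/2

15/2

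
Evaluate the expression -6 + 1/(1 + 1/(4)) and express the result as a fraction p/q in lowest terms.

-26/5

Start with 4.
1 + 1/(4/1) = 1 + 1/4 = 5/4
-6 + 1/(5/4) = -6 + 4/5 = -26/5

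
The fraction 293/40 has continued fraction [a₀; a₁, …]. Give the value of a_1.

3

Run the Euclidean algorithm, recording each quotient:
293 ÷ 40 → quotient 7, remainder 13
40 ÷ 13 → quotient 3, remainder 1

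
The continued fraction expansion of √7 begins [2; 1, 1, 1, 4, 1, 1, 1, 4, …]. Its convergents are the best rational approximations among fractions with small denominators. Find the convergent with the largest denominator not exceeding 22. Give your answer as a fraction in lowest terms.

45/17

List convergents until the denominator exceeds the bound:
a_0 = 2: 2/1  (≤ bound)
a_1 = 1: 3/1  (≤ bound)
a_2 = 1: 5/2  (≤ bound)
a_3 = 1: 8/3  (≤ bound)
a_4 = 4: 37/14  (≤ bound)
a_5 = 1: 45/17  (≤ bound)
a_6 = 1: 82/31  (> 22, stop)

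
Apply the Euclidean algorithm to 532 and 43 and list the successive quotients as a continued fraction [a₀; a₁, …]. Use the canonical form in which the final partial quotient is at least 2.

[12; 2, 1, 2, 5]

⌊532/43⌋ = 12, remainder 16
⌊43/16⌋ = 2, remainder 11
⌊16/11⌋ = 1, remainder 5
⌊11/5⌋ = 2, remainder 1
⌊5/1⌋ = 5, remainder 0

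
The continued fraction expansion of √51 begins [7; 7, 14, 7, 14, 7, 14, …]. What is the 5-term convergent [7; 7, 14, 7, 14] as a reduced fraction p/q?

Start with 14.
7 + 1/(14/1) = 7 + 1/14 = 99/14
14 + 1/(99/14) = 14 + 14/99 = 1400/99
7 + 1/(1400/99) = 7 + 99/1400 = 9899/1400
7 + 1/(9899/1400) = 7 + 1400/9899 = 70693/9899

70693/9899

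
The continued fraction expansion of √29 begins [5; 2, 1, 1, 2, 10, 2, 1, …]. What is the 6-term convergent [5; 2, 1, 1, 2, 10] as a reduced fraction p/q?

727/135

Compute successive convergents:
a_0 = 5: 5/1
a_1 = 2: 11/2
a_2 = 1: 16/3
a_3 = 1: 27/5
a_4 = 2: 70/13
a_5 = 10: 727/135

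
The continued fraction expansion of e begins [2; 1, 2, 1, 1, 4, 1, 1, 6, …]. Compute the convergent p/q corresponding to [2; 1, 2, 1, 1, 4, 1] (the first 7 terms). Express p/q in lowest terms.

a_0 = 2: 2/1
a_1 = 1: 3/1
a_2 = 2: 8/3
a_3 = 1: 11/4
a_4 = 1: 19/7
a_5 = 4: 87/32
a_6 = 1: 106/39

106/39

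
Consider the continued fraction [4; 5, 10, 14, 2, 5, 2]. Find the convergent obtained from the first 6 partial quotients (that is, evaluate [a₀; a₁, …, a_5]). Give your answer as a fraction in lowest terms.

Use the convergent recurrence hₖ = aₖ·hₖ₋₁ + hₖ₋₂ (and likewise for the denominators kₖ):
a_0 = 4: 4/1
a_1 = 5: 21/5
a_2 = 10: 214/51
a_3 = 14: 3017/719
a_4 = 2: 6248/1489
a_5 = 5: 34257/8164

34257/8164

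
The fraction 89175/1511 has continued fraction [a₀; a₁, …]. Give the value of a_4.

89175 ÷ 1511 → quotient 59, remainder 26
1511 ÷ 26 → quotient 58, remainder 3
26 ÷ 3 → quotient 8, remainder 2
3 ÷ 2 → quotient 1, remainder 1
2 ÷ 1 → quotient 2, remainder 0

2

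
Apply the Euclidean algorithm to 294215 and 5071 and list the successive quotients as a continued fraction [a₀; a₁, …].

294215 = 58·5071 + 97, so a_0 = 58
5071 = 52·97 + 27, so a_1 = 52
97 = 3·27 + 16, so a_2 = 3
27 = 1·16 + 11, so a_3 = 1
16 = 1·11 + 5, so a_4 = 1
11 = 2·5 + 1, so a_5 = 2
5 = 5·1 + 0, so a_6 = 5

[58; 52, 3, 1, 1, 2, 5]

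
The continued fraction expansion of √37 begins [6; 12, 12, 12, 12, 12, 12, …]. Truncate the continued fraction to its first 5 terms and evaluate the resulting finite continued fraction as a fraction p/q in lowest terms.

a_0 = 6: 6/1
a_1 = 12: 73/12
a_2 = 12: 882/145
a_3 = 12: 10657/1752
a_4 = 12: 128766/21169

128766/21169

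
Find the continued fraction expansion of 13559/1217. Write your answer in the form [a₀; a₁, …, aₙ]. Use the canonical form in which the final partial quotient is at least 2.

[11; 7, 13, 4, 3]

13559 ÷ 1217 → quotient 11, remainder 172
1217 ÷ 172 → quotient 7, remainder 13
172 ÷ 13 → quotient 13, remainder 3
13 ÷ 3 → quotient 4, remainder 1
3 ÷ 1 → quotient 3, remainder 0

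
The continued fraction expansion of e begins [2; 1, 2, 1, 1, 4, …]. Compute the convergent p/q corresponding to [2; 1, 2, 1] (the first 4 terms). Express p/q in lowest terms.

Start with 1.
2 + 1/(1/1) = 2 + 1/1 = 3/1
1 + 1/(3/1) = 1 + 1/3 = 4/3
2 + 1/(4/3) = 2 + 3/4 = 11/4

11/4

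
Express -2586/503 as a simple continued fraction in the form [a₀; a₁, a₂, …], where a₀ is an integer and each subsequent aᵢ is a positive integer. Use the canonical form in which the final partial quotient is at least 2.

[-6; 1, 6, 11, 1, 5]

Repeatedly divide and take the remainder:
-2586 ÷ 503 → quotient -6, remainder 432
503 ÷ 432 → quotient 1, remainder 71
432 ÷ 71 → quotient 6, remainder 6
71 ÷ 6 → quotient 11, remainder 5
6 ÷ 5 → quotient 1, remainder 1
5 ÷ 1 → quotient 5, remainder 0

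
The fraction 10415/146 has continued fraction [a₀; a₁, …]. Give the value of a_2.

Apply division with remainder until the remainder is 0:
10415 ÷ 146 → quotient 71, remainder 49
146 ÷ 49 → quotient 2, remainder 48
49 ÷ 48 → quotient 1, remainder 1

1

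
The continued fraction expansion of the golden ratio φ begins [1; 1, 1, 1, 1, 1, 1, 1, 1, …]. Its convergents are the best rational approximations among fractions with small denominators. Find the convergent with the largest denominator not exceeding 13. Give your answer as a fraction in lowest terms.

21/13

List convergents until the denominator exceeds the bound:
a_0 = 1: 1/1  (≤ bound)
a_1 = 1: 2/1  (≤ bound)
a_2 = 1: 3/2  (≤ bound)
a_3 = 1: 5/3  (≤ bound)
a_4 = 1: 8/5  (≤ bound)
a_5 = 1: 13/8  (≤ bound)
a_6 = 1: 21/13  (≤ bound)
a_7 = 1: 34/21  (> 13, stop)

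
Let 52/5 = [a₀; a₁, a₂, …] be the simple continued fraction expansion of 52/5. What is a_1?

⌊52/5⌋ = 10, remainder 2
⌊5/2⌋ = 2, remainder 1

2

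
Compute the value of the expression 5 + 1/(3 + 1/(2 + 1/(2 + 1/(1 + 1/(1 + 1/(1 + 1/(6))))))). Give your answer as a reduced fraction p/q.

Compute successive convergents:
a_0 = 5: 5/1
a_1 = 3: 16/3
a_2 = 2: 37/7
a_3 = 2: 90/17
a_4 = 1: 127/24
a_5 = 1: 217/41
a_6 = 1: 344/65
a_7 = 6: 2281/431

2281/431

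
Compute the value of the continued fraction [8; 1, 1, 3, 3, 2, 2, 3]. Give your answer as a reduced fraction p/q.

Work from the innermost term outward:
Start with 3.
2 + 1/(3/1) = 2 + 1/3 = 7/3
2 + 1/(7/3) = 2 + 3/7 = 17/7
3 + 1/(17/7) = 3 + 7/17 = 58/17
3 + 1/(58/17) = 3 + 17/58 = 191/58
1 + 1/(191/58) = 1 + 58/191 = 249/191
1 + 1/(249/191) = 1 + 191/249 = 440/249
8 + 1/(440/249) = 8 + 249/440 = 3769/440

3769/440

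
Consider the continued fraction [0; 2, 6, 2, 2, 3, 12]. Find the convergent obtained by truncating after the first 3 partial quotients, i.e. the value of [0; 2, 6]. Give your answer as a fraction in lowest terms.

Start with 6.
2 + 1/(6/1) = 2 + 1/6 = 13/6
0 + 1/(13/6) = 0 + 6/13 = 6/13

6/13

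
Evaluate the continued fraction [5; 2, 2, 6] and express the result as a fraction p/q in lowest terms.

Start with 6.
2 + 1/(6/1) = 2 + 1/6 = 13/6
2 + 1/(13/6) = 2 + 6/13 = 32/13
5 + 1/(32/13) = 5 + 13/32 = 173/32

173/32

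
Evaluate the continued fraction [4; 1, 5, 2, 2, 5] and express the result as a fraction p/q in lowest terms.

a_0 = 4: 4/1
a_1 = 1: 5/1
a_2 = 5: 29/6
a_3 = 2: 63/13
a_4 = 2: 155/32
a_5 = 5: 838/173

838/173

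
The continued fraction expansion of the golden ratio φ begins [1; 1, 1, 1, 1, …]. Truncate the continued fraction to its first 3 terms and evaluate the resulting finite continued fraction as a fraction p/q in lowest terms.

Starting at the tail and folding back:
Start with 1.
1 + 1/(1/1) = 1 + 1/1 = 2/1
1 + 1/(2/1) = 1 + 1/2 = 3/2

3/2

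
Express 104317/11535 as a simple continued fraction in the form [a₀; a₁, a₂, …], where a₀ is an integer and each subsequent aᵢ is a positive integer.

104317 ÷ 11535 → quotient 9, remainder 502
11535 ÷ 502 → quotient 22, remainder 491
502 ÷ 491 → quotient 1, remainder 11
491 ÷ 11 → quotient 44, remainder 7
11 ÷ 7 → quotient 1, remainder 4
7 ÷ 4 → quotient 1, remainder 3
4 ÷ 3 → quotient 1, remainder 1
3 ÷ 1 → quotient 3, remainder 0

[9; 22, 1, 44, 1, 1, 1, 3]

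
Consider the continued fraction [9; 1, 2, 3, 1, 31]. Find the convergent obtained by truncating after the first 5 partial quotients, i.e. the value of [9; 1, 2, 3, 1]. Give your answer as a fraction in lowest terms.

126/13

a_0 = 9: 9/1
a_1 = 1: 10/1
a_2 = 2: 29/3
a_3 = 3: 97/10
a_4 = 1: 126/13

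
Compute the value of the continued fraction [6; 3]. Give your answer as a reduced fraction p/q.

Start with 3.
6 + 1/(3/1) = 6 + 1/3 = 19/3

19/3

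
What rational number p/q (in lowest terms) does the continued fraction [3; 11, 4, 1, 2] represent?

485/157

Use the convergent recurrence hₖ = aₖ·hₖ₋₁ + hₖ₋₂ (and likewise for the denominators kₖ):
a_0 = 3: 3/1
a_1 = 11: 34/11
a_2 = 4: 139/45
a_3 = 1: 173/56
a_4 = 2: 485/157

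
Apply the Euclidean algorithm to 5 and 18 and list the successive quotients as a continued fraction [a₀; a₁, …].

[0; 3, 1, 1, 2]

Repeatedly divide and take the remainder:
5 = 0·18 + 5, so a_0 = 0
18 = 3·5 + 3, so a_1 = 3
5 = 1·3 + 2, so a_2 = 1
3 = 1·2 + 1, so a_3 = 1
2 = 2·1 + 0, so a_4 = 2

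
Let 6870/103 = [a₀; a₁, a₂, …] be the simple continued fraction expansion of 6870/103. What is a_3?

3

Run the Euclidean algorithm, recording each quotient:
6870 ÷ 103 → quotient 66, remainder 72
103 ÷ 72 → quotient 1, remainder 31
72 ÷ 31 → quotient 2, remainder 10
31 ÷ 10 → quotient 3, remainder 1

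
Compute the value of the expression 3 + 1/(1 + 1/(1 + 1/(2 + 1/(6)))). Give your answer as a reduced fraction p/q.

a_0 = 3: 3/1
a_1 = 1: 4/1
a_2 = 1: 7/2
a_3 = 2: 18/5
a_4 = 6: 115/32

115/32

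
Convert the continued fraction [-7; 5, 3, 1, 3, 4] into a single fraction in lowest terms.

Start with 4.
3 + 1/(4/1) = 3 + 1/4 = 13/4
1 + 1/(13/4) = 1 + 4/13 = 17/13
3 + 1/(17/13) = 3 + 13/17 = 64/17
5 + 1/(64/17) = 5 + 17/64 = 337/64
-7 + 1/(337/64) = -7 + 64/337 = -2295/337

-2295/337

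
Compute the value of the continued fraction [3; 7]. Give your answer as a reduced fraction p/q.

Start with 7.
3 + 1/(7/1) = 3 + 1/7 = 22/7

22/7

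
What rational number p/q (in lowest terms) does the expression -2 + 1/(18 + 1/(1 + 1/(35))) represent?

-1330/683

a_0 = -2: -2/1
a_1 = 18: -35/18
a_2 = 1: -37/19
a_3 = 35: -1330/683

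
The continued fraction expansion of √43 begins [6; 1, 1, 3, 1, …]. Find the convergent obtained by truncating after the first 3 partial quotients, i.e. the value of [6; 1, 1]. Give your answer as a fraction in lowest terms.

13/2

a_0 = 6: 6/1
a_1 = 1: 7/1
a_2 = 1: 13/2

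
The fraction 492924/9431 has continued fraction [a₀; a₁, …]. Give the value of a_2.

1

Repeatedly divide and take the remainder:
⌊492924/9431⌋ = 52, remainder 2512
⌊9431/2512⌋ = 3, remainder 1895
⌊2512/1895⌋ = 1, remainder 617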